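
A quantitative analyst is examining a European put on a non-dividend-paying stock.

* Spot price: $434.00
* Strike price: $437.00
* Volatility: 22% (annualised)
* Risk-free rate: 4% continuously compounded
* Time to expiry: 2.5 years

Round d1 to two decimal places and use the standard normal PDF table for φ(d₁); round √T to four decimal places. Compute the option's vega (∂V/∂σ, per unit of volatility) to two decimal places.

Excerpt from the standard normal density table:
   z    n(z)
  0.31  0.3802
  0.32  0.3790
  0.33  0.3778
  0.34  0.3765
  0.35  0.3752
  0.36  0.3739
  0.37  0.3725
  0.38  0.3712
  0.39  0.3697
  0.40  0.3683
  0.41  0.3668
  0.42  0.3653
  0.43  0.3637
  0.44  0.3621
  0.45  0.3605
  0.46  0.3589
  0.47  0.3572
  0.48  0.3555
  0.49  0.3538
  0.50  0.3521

248.47

σ√T = 0.22·√2.5 = 0.3479
d₁ = [ln(434/437) + (0.04 + 0.22²/2)·2.5] / 0.3479 = [-0.0069 + 0.1605] / 0.3479 = 0.4416 ⇒ 0.44
√T = √2.5 = 1.5811
φ(d₁) = φ(0.44) = 0.3621
vega = S·φ(d₁)·√T = 434·0.3621·1.5811 = 248.4721
(Vega is the same for a European call and put with the same parameters.)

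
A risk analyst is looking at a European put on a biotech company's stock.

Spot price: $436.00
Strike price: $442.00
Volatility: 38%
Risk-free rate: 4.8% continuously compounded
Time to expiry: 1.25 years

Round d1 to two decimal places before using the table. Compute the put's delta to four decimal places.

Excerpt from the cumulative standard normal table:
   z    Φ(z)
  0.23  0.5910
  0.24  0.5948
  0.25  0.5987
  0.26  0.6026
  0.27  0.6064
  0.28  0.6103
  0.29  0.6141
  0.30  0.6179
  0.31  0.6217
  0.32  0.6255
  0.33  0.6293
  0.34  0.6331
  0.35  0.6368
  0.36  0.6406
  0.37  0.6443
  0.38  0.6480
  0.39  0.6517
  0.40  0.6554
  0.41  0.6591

-0.3745

T = 1.25;  σ√T = 0.4249
d₁ = [ln(436/442) + (0.048 + 0.38²/2)·1.25] / 0.4249 = [-0.0137 + 0.1502] / 0.4249 = 0.3215 → 0.32
N(d₁) = N(0.32) = 0.6255
Δ_put = N(d₁) − 1 = 0.6255 − 1 = -0.3745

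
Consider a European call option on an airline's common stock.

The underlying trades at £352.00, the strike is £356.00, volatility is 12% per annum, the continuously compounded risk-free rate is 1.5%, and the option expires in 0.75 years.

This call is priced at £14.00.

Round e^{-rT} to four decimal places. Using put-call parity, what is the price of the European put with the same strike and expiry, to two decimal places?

e^(−rT) = e^(−0.015·0.75) = 0.9888
Put-call parity: C − P = S − K·e^(−rT) = 352 − 356·0.9888 = 352 − 352.0128 = -0.0128
P = C − (C − P) = 14.00 − (-0.0128) = 14.0128

£14.01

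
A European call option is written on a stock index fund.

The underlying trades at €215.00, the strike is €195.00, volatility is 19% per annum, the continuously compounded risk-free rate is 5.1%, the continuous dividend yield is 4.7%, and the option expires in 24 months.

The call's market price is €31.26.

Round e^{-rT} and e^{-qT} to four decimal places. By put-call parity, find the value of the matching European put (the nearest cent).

exp(−qT) = exp(−0.047·2) = 0.9103;  exp(−rT) = exp(−0.051·2) = 0.9030
Put-call parity: C − P = S·e^(−qT) − K·e^(−rT) = 215·0.9103 − 195·0.9030 = 195.7145 − 176.0850 = 19.6295
P = C − (C − P) = 31.26 − (19.6295) = 11.6305

€11.63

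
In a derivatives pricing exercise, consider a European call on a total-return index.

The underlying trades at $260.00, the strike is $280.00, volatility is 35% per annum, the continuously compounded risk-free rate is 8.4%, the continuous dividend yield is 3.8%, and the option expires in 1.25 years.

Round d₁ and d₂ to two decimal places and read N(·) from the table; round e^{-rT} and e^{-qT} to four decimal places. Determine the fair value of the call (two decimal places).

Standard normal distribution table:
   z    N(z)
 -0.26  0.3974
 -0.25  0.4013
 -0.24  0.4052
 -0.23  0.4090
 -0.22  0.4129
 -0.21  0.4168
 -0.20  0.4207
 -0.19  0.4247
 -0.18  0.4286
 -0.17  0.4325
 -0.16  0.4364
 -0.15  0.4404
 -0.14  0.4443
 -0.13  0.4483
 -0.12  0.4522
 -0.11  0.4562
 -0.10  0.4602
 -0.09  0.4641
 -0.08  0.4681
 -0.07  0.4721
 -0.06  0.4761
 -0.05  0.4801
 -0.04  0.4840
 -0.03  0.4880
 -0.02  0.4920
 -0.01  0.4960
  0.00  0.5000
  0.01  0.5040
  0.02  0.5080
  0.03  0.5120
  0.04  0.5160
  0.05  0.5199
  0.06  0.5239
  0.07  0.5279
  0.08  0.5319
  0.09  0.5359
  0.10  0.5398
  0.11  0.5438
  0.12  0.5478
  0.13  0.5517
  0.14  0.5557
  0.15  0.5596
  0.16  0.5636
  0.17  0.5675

$36.60

σ√T = 0.35·√1.25 = 0.3913
d₁ = [ln(260/280) + (0.084 − 0.038 + ½·0.35²)·1.25] / (σ√T) = (-0.0741 + 0.1341) / 0.3913 = 0.1532 which rounds to 0.15
d₂ = 0.1532 − 0.3913 = -0.2381 which rounds to -0.24
e^(−qT) = e^(−0.038·1.25) = 0.9536;  e^(−rT) = e^(−0.084·1.25) = 0.9003
N(d₁) = N(0.15) = 0.5596;  N(d₂) = N(-0.24) = 0.4052
C = 260·0.9536·0.5596 − 280·0.9003·0.4052 = 138.7450 − 102.1444 = 36.6005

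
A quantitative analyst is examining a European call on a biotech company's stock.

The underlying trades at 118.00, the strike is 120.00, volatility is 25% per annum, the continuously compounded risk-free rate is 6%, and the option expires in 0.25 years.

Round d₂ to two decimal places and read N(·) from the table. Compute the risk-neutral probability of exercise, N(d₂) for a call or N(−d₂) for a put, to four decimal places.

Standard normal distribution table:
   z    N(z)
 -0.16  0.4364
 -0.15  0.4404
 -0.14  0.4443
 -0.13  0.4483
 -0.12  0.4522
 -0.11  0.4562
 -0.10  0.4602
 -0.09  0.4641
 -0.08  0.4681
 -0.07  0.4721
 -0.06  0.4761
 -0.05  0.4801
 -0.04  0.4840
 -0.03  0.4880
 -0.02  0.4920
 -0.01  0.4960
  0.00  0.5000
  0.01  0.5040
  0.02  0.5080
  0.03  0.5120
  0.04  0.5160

σ√T = 0.25 × 0.5000 = 0.1250
d₁ = [ln(118/120) + (0.06 + 0.25²/2)·0.25] / 0.1250 = [-0.0168 + 0.0228] / 0.1250 = 0.0480 which rounds to 0.05
d₂ = d₁ − σ√T = 0.0480 − 0.1250 = -0.0770 which rounds to -0.08
Pr(exercise) under Q = N(d₂) = 0.4681

0.4681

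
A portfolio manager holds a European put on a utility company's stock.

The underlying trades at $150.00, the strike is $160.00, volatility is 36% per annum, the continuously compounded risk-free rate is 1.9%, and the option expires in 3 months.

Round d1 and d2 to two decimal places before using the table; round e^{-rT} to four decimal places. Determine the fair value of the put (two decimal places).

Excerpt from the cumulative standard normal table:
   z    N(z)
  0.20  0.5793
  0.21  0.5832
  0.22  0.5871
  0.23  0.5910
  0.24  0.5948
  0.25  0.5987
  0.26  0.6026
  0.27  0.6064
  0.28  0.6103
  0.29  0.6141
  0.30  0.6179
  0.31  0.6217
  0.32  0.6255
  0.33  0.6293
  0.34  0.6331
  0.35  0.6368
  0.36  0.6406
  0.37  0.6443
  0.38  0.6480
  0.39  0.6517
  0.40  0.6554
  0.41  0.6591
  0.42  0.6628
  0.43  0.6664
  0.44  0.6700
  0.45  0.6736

$16.33

T = 0.25;  σ√T = 0.1800
d₁ = [ln(150/160) + (0.019 + ½·0.36²)·0.25] / (σ√T) = (-0.0645 + 0.0209) / 0.1800 = -0.2422 → -0.24
d₂ = -0.2422 − 0.1800 = -0.4222 → -0.42
e^(−rT) = e^(−0.019·0.25) = 0.9953
N(−d₂) = N(0.42) = 0.6628;  N(−d₁) = N(0.24) = 0.5948
P = 160·0.9953·0.6628 − 150·0.5948 = 105.5496 − 89.2200 = 16.3296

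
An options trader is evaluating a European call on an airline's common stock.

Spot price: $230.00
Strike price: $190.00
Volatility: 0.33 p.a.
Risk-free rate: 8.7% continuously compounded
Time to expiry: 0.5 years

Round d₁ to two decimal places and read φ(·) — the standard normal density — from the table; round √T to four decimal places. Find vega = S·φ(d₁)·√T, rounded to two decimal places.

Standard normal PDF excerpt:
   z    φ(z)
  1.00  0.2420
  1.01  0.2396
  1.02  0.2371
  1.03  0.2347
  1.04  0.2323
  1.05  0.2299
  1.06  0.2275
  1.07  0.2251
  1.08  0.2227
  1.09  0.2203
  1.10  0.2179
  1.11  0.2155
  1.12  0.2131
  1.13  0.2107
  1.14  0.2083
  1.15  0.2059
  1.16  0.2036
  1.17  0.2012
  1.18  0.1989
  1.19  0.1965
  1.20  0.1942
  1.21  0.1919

34.66

σ√T = 0.33·√0.5 = 0.2333
d₁ = [ln(230/190) + (0.087 + 0.33²/2)·0.5] / 0.2333 = [0.1911 + 0.0707] / 0.2333 = 1.1219 ⇒ 1.12
√T = √0.5 = 0.7071
φ(d₁) = φ(1.12) = 0.2131
vega = S·φ(d₁)·√T = 230·0.2131·0.7071 = 34.6571
(Call and put vega coincide under Black-Scholes.)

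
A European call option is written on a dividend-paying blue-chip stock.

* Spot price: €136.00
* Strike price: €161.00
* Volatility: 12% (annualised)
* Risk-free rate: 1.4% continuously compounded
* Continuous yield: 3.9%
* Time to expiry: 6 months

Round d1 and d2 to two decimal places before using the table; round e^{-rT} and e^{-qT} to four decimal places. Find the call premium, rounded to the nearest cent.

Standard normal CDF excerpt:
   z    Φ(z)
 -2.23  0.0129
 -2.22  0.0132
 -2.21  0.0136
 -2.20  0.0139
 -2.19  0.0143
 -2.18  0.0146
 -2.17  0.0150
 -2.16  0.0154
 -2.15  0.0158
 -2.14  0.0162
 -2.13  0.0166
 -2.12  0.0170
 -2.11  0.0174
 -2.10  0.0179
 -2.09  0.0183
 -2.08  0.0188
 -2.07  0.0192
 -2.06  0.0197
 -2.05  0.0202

€0.11

σ√T = 0.12 × 0.7071 = 0.0849
d₁ = [ln(136/161) + (0.014 − 0.039 + 0.12²/2)·0.5] / 0.0849 = [-0.1687 − 0.0089] / 0.0849 = -2.0936 ⇒ -2.09
d₂ = d₁ − σ√T = -2.0936 − 0.0849 = -2.1785 ⇒ -2.18
exp(−qT) = exp(−0.039·0.5) = 0.9807;  exp(−rT) = exp(−0.014·0.5) = 0.9930
N(d₁) = N(-2.09) = 0.0183;  N(d₂) = N(-2.18) = 0.0146
C = 136·0.9807·0.0183 − 161·0.9930·0.0146 = 2.4408 − 2.3341 = 0.1066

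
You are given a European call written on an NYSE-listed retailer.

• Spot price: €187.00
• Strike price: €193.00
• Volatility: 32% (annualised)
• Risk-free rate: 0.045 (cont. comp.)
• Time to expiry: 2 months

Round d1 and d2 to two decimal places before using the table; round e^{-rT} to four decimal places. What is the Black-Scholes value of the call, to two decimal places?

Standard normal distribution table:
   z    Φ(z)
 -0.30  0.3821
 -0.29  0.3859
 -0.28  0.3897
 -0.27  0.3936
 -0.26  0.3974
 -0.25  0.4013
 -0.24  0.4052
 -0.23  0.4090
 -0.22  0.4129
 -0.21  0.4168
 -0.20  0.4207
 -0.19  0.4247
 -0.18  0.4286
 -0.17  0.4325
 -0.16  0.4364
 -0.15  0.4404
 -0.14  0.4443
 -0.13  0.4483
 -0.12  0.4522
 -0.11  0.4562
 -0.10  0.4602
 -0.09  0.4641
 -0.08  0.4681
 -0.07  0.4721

€7.69

T = 0.1667;  σ√T = 0.1306
d₁ = [ln(187/193) + (0.045 + 0.32²/2)·0.1667] / 0.1306 = [-0.0316 + 0.0160] / 0.1306 = -0.1190 → -0.12
d₂ = d₁ − σ√T = -0.1190 − 0.1306 = -0.2497 → -0.25
exp(−rT) = exp(−0.045·0.1667) = 0.9925
N(d₁) = N(-0.12) = 0.4522;  N(d₂) = N(-0.25) = 0.4013
C = 187·0.4522 − 193·0.9925·0.4013 = 84.5614 − 76.8700 = 7.6914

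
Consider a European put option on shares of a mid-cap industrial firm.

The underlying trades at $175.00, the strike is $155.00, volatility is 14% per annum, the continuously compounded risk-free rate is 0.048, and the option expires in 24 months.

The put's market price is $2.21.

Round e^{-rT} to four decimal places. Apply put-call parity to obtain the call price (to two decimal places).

$36.39

exp(−rT) = exp(−0.048·2) = 0.9085
Put-call parity: C − P = S − K·e^(−rT) = 175 − 155·0.9085 = 175 − 140.8175 = 34.1825
C = P + (C − P) = 2.21 + (34.1825) = 36.3925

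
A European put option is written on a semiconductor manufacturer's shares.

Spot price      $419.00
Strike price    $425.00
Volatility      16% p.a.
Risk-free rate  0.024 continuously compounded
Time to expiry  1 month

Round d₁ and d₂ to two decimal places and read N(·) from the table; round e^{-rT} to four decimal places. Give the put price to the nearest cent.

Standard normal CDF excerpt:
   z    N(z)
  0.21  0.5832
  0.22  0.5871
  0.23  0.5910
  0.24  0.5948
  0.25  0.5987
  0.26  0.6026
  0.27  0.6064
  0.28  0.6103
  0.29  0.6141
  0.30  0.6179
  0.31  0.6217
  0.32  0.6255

$11.25

σ√T = 0.16 × 0.2887 = 0.0462
d₁ = [ln(419/425) + (0.024 + 0.16²/2)·0.08333] / 0.0462 = [-0.0142 + 0.0031] / 0.0462 = -0.2414 → -0.24
d₂ = d₁ − σ√T = -0.2414 − 0.0462 = -0.2876 → -0.29
e^(−rT) = e^(−0.024·0.08333) = 0.9980
P = 425·0.9980·N(0.29) − 419·N(0.24) = 425·0.9980·0.6141 − 419·0.5948 = 260.4705 − 249.2212 = 11.2493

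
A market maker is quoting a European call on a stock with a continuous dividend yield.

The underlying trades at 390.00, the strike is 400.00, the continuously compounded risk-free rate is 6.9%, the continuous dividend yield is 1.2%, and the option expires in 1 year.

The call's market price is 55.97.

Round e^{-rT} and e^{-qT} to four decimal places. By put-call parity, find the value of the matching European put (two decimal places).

43.93

e^(−qT) = e^(−0.012·1) = 0.9881;  e^(−rT) = e^(−0.069·1) = 0.9333
Put-call parity: C − P = S·e^(−qT) − K·e^(−rT) = 390·0.9881 − 400·0.9333 = 385.3590 − 373.3200 = 12.0390
P = C − (C − P) = 55.97 − (12.0390) = 43.9310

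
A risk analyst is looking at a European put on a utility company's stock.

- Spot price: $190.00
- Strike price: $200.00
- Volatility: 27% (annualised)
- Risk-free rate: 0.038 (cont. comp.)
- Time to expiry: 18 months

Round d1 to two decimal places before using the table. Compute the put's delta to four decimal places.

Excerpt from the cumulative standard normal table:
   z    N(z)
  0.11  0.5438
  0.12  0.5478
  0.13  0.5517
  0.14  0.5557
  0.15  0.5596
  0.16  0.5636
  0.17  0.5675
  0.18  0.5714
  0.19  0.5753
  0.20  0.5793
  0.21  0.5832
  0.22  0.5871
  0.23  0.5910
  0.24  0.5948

-0.4286

σ√T = 0.27·√1.5 = 0.3307
d₁ = [ln(190/200) + (0.038 + ½·0.27²)·1.5] / (σ√T) = (-0.0513 + 0.1117) / 0.3307 = 0.1826 ≈ 0.18
N(d₁) = N(0.18) = 0.5714
Δ_put = N(d₁) − 1 = 0.5714 − 1 = -0.4286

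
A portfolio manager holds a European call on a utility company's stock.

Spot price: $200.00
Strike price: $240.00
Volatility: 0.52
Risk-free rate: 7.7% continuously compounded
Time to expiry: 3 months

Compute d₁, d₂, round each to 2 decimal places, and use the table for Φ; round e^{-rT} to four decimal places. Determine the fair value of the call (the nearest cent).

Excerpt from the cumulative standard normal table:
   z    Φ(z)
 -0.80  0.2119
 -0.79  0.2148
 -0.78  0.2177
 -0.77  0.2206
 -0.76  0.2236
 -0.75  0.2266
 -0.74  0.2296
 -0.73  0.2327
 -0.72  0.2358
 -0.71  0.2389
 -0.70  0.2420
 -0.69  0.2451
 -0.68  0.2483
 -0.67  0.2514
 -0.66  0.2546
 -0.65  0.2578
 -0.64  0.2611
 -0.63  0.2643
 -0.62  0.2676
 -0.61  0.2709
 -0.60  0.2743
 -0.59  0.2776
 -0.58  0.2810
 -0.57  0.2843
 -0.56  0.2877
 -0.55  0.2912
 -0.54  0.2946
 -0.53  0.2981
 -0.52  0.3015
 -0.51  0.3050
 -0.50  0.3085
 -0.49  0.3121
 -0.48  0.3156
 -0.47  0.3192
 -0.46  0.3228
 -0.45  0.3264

$9.06

σ√T = 0.52 × 0.5000 = 0.2600
d₁ = [ln(200/240) + (0.077 + ½·0.52²)·0.25] / (σ√T) = (-0.1823 + 0.0530) / 0.2600 = -0.4972 which rounds to -0.50
d₂ = -0.4972 − 0.2600 = -0.7572 which rounds to -0.76
e^(−rT) = e^(−0.077·0.25) = 0.9809
C = 200·N(-0.50) − 240·0.9809·N(-0.76) = 200·0.3085 − 240·0.9809·0.2236 = 61.7000 − 52.6390 = 9.0610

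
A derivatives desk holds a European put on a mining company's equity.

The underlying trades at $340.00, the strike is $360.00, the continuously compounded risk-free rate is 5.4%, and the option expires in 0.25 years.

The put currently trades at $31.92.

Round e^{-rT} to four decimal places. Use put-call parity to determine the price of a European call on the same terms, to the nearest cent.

exp(−rT) = exp(−0.054·0.25) = 0.9866
Put-call parity: C − P = S − K·e^(−rT) = 340 − 360·0.9866 = 340 − 355.1760 = -15.1760
C = P + (C − P) = 31.92 + (-15.1760) = 16.7440

$16.74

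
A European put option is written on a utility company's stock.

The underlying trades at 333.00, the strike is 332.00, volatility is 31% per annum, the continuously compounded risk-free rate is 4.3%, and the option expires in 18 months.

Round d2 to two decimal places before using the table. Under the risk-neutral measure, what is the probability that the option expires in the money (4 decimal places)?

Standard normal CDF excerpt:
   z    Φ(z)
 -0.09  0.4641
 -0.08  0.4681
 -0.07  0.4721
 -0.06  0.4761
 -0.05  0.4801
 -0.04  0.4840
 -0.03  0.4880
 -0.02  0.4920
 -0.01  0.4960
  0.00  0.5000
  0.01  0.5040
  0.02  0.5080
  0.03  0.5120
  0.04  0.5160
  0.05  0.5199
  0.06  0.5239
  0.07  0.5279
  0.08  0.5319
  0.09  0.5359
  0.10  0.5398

0.5040

σ√T = 0.31 × 1.2247 = 0.3797
ln(S/K) + (r + σ²/2)T = ln(333/332) + (0.043 + 0.31²/2)·1.5 = 0.0030 + 0.1366 = 0.1396
d₁ = 0.1396 / 0.3797 = 0.3676 which rounds to 0.37
d₂ = d₁ − σ√T = 0.3676 − 0.3797 = -0.0120 which rounds to -0.01
Pr(exercise) under Q = N(−d₂) = N(0.01) = 0.5040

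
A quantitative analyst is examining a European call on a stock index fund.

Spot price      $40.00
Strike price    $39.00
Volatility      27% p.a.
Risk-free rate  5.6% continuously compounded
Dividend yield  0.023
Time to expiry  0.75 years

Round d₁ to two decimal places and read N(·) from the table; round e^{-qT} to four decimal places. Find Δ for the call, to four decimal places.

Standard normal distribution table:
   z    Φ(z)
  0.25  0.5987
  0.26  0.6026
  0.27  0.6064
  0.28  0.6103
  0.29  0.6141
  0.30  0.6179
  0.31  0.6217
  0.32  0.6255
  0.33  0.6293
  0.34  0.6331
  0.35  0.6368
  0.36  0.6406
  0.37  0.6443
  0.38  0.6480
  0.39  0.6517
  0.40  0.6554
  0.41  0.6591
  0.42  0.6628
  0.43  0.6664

0.6185

σ√T = 0.27·√0.75 = 0.2338
ln(S/K) + (r − q + σ²/2)T = ln(40/39) + (0.056 − 0.023 + 0.27²/2)·0.75 = 0.0253 + 0.0521 = 0.0774
d₁ = 0.0774 / 0.2338 = 0.3310 ⇒ 0.33
N(d₁) = N(0.33) = 0.6293
Δ_call = e^(−qT)·N(d₁) = 0.9829·0.6293 = 0.6185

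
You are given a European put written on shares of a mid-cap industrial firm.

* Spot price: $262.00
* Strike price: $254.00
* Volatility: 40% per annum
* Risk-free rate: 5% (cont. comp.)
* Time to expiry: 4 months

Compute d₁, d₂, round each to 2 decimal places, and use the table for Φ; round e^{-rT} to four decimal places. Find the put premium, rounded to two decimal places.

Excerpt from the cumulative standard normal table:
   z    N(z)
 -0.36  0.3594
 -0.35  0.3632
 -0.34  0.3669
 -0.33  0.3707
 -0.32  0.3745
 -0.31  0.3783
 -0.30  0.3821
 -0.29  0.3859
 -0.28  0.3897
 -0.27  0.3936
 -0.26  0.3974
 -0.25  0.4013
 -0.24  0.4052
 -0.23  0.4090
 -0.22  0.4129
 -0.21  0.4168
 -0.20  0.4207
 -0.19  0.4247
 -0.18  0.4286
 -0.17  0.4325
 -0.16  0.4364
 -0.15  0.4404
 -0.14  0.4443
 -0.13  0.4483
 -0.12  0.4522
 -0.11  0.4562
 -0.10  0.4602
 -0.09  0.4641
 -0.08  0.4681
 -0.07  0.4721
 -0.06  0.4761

σ√T = 0.4 × 0.5774 = 0.2309
d₁ = [ln(262/254) + (0.05 + 0.4²/2)·0.3333] / 0.2309 = [0.0310 + 0.0433] / 0.2309 = 0.3219 which rounds to 0.32
d₂ = d₁ − σ√T = 0.3219 − 0.2309 = 0.0910 which rounds to 0.09
exp(−rT) = exp(−0.05·0.3333) = 0.9835
P = 254·0.9835·N(-0.09) − 262·N(-0.32) = 254·0.9835·0.4641 − 262·0.3745 = 115.9364 − 98.1190 = 17.8174

$17.82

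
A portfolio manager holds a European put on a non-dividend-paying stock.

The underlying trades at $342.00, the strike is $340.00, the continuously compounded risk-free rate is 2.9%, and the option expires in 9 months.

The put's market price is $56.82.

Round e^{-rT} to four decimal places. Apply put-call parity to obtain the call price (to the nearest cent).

exp(−rT) = exp(−0.029·0.75) = 0.9785
Put-call parity: C − P = S − K·e^(−rT) = 342 − 340·0.9785 = 342 − 332.6900 = 9.3100
C = P + (C − P) = 56.82 + (9.3100) = 66.1300

$66.13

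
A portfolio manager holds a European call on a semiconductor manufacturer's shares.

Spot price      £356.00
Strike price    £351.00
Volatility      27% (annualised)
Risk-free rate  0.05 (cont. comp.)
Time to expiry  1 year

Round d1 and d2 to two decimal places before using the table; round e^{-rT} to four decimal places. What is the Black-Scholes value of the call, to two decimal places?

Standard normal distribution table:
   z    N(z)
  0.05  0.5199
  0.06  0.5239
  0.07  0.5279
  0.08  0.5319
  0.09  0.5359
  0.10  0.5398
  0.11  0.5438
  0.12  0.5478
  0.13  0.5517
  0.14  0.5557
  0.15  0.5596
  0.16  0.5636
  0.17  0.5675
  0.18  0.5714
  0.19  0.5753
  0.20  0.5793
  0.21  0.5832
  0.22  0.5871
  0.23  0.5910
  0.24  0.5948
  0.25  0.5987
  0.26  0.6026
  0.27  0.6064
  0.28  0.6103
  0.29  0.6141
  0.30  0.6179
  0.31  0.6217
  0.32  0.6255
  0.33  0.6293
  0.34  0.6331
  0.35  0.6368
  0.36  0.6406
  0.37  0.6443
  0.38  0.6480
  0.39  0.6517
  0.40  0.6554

σ√T = 0.27·√1 = 0.2700
ln(S/K) + (r + σ²/2)T = ln(356/351) + (0.05 + 0.27²/2)·1 = 0.0141 + 0.0864 = 0.1006
d₁ = 0.1006 / 0.2700 = 0.3726 which rounds to 0.37
d₂ = d₁ − σ√T = 0.3726 − 0.2700 = 0.1026 which rounds to 0.10
e^(−rT) = e^(−0.05·1) = 0.9512
N(d₁) = N(0.37) = 0.6443;  N(d₂) = N(0.10) = 0.5398
C = 356·0.6443 − 351·0.9512·0.5398 = 229.3708 − 180.2237 = 49.1471

£49.15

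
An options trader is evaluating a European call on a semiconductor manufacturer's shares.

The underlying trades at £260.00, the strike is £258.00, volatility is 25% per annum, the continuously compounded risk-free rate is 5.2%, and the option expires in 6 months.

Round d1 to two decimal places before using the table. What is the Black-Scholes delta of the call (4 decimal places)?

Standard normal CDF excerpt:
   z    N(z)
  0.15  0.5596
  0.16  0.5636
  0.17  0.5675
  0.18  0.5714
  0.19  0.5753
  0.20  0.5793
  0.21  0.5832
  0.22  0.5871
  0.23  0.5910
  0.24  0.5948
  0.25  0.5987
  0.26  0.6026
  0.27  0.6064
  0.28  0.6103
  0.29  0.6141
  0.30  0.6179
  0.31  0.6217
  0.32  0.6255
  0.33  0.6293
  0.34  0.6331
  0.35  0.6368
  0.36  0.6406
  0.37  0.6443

0.6103

σ√T = 0.25·√0.5 = 0.1768
d₁ = [ln(260/258) + (0.052 + 0.25²/2)·0.5] / 0.1768 = [0.0077 + 0.0416] / 0.1768 = 0.2791 ≈ 0.28
N(d₁) = N(0.28) = 0.6103
Δ_call = N(d₁) = 0.6103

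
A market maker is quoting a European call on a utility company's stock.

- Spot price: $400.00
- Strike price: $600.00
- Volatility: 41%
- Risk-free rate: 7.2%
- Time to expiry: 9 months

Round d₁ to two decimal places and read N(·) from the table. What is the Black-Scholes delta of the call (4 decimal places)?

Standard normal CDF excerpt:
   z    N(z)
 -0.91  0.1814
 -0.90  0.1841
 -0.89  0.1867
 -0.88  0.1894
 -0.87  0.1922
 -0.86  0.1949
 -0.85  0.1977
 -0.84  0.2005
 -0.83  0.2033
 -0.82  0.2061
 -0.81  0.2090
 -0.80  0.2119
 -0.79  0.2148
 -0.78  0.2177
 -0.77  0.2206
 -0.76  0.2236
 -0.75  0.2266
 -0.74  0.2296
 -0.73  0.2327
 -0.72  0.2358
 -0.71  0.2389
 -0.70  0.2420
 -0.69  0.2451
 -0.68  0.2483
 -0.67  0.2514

0.2090

σ√T = 0.41·√0.75 = 0.3551
d₁ = [ln(400/600) + (0.072 + 0.41²/2)·0.75] / 0.3551 = [-0.4055 + 0.1170] / 0.3551 = -0.8123 ≈ -0.81
N(d₁) = N(-0.81) = 0.2090
Δ_call = N(d₁) = 0.2090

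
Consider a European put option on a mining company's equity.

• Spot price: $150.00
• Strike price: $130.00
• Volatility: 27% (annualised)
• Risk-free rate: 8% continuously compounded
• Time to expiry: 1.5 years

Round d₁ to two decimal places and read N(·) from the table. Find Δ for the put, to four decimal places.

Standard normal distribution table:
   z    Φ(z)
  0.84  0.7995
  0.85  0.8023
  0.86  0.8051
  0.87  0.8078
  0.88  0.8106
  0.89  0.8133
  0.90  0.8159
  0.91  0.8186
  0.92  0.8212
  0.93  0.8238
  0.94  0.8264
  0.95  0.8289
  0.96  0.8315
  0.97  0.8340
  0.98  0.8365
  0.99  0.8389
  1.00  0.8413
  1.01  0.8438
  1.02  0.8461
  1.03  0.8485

-0.1685

T = 1.5;  σ√T = 0.3307
d₁ = [ln(150/130) + (0.08 + 0.27²/2)·1.5] / 0.3307 = [0.1431 + 0.1747] / 0.3307 = 0.9610 ⇒ 0.96
N(d₁) = N(0.96) = 0.8315
Δ_put = N(d₁) − 1 = 0.8315 − 1 = -0.1685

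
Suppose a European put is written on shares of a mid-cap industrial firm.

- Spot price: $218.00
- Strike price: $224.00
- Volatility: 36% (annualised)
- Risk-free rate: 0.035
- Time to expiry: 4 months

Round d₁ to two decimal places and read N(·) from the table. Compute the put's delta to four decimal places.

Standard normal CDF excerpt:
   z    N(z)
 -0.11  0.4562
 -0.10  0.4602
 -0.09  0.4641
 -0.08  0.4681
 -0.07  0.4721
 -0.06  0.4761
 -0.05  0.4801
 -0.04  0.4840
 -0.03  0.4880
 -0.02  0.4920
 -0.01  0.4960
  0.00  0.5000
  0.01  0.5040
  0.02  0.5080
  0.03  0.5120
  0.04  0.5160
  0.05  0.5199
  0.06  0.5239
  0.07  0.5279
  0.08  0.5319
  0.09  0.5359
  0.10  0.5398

σ√T = 0.36·√0.3333 = 0.2078
d₁ = [ln(218/224) + (0.035 + 0.36²/2)·0.3333] / 0.2078 = [-0.0272 + 0.0333] / 0.2078 = 0.0294 → 0.03
N(d₁) = N(0.03) = 0.5120
Δ_put = N(d₁) − 1 = 0.5120 − 1 = -0.4880

-0.4880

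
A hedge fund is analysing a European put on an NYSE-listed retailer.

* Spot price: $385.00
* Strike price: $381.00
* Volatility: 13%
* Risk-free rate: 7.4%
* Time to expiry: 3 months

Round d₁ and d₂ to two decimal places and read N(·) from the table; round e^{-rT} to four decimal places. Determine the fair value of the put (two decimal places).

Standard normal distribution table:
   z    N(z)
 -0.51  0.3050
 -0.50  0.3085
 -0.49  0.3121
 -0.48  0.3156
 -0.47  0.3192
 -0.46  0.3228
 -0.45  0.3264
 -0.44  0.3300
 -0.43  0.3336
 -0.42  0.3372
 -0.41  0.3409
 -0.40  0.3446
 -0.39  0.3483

$6.00

T = 0.25;  σ√T = 0.0650
ln(S/K) + (r + σ²/2)T = ln(385/381) + (0.074 + 0.13²/2)·0.25 = 0.0104 + 0.0206 = 0.0311
d₁ = 0.0311 / 0.0650 = 0.4778 which rounds to 0.48
d₂ = d₁ − σ√T = 0.4778 − 0.0650 = 0.4128 which rounds to 0.41
e^(−rT) = e^(−0.074·0.25) = 0.9817
N(−d₂) = N(-0.41) = 0.3409;  N(−d₁) = N(-0.48) = 0.3156
P = 381·0.9817·0.3409 − 385·0.3156 = 127.5060 − 121.5060 = 6.0000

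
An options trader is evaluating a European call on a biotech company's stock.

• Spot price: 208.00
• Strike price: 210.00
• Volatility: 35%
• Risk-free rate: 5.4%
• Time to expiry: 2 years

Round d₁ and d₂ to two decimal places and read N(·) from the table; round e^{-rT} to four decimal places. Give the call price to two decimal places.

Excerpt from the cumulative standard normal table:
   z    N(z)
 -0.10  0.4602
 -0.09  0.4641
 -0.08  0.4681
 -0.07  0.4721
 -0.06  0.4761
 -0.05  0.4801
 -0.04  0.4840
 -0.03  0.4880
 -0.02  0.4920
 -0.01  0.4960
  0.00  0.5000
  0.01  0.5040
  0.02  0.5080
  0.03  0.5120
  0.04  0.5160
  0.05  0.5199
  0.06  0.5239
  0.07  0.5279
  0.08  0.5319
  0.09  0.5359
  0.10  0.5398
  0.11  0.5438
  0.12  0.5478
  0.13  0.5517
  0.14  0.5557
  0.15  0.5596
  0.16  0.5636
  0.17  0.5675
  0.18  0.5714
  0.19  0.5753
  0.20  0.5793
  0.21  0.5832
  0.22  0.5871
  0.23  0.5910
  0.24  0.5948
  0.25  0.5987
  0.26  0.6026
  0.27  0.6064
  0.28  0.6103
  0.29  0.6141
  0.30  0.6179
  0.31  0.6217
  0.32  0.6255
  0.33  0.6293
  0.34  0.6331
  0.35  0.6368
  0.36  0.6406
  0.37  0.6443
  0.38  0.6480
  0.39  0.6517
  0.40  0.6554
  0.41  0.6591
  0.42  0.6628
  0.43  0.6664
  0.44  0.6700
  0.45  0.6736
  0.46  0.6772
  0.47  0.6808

T = 2;  σ√T = 0.4950
d₁ = [ln(208/210) + (0.054 + 0.35²/2)·2] / 0.4950 = [-0.0096 + 0.2305] / 0.4950 = 0.4463 ⇒ 0.45
d₂ = d₁ − σ√T = 0.4463 − 0.4950 = -0.0486 ⇒ -0.05
exp(−rT) = exp(−0.054·2) = 0.8976
N(d₁) = N(0.45) = 0.6736;  N(d₂) = N(-0.05) = 0.4801
C = 208·0.6736 − 210·0.8976·0.4801 = 140.1088 − 90.4969 = 49.6119

49.61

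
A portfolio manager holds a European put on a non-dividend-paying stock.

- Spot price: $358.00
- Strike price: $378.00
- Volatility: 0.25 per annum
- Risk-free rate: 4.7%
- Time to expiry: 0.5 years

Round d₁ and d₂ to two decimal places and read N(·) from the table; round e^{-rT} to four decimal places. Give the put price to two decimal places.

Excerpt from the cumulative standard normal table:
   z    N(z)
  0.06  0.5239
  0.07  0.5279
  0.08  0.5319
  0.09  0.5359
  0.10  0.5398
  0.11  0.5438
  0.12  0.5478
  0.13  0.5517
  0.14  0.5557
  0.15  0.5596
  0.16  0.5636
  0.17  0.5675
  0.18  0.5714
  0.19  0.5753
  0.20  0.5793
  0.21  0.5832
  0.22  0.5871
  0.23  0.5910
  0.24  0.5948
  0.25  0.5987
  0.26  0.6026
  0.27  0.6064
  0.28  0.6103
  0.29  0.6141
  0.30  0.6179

σ√T = 0.25·√0.5 = 0.1768
ln(S/K) + (r + σ²/2)T = ln(358/378) + (0.047 + 0.25²/2)·0.5 = -0.0544 + 0.0391 = -0.0152
d₁ = -0.0152 / 0.1768 = -0.0862 → -0.09
d₂ = d₁ − σ√T = -0.0862 − 0.1768 = -0.2630 → -0.26
exp(−rT) = exp(−0.047·0.5) = 0.9768
N(−d₂) = N(0.26) = 0.6026;  N(−d₁) = N(0.09) = 0.5359
P = 378·0.9768·0.6026 − 358·0.5359 = 222.4982 − 191.8522 = 30.6460

$30.65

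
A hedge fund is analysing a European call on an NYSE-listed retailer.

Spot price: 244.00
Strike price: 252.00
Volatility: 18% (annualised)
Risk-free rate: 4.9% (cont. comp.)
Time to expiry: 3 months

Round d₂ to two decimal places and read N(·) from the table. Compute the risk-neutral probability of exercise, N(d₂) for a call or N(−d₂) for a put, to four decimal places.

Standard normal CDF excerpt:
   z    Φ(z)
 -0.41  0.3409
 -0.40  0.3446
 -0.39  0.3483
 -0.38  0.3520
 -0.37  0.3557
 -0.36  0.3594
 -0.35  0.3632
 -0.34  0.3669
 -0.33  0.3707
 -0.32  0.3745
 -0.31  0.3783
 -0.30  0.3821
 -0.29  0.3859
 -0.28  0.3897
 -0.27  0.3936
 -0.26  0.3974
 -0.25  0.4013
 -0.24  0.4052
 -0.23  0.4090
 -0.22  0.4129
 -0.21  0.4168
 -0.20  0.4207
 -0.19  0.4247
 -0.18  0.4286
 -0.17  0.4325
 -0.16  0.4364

σ√T = 0.18·√0.25 = 0.0900
ln(S/K) + (r + σ²/2)T = ln(244/252) + (0.049 + 0.18²/2)·0.25 = -0.0323 + 0.0163 = -0.0160
d₁ = -0.0160 / 0.0900 = -0.1773 which rounds to -0.18
d₂ = d₁ − σ√T = -0.1773 − 0.0900 = -0.2673 which rounds to -0.27
Risk-neutral Pr[S_T > K] = N(d₂) = N(-0.27) = 0.3936

0.3936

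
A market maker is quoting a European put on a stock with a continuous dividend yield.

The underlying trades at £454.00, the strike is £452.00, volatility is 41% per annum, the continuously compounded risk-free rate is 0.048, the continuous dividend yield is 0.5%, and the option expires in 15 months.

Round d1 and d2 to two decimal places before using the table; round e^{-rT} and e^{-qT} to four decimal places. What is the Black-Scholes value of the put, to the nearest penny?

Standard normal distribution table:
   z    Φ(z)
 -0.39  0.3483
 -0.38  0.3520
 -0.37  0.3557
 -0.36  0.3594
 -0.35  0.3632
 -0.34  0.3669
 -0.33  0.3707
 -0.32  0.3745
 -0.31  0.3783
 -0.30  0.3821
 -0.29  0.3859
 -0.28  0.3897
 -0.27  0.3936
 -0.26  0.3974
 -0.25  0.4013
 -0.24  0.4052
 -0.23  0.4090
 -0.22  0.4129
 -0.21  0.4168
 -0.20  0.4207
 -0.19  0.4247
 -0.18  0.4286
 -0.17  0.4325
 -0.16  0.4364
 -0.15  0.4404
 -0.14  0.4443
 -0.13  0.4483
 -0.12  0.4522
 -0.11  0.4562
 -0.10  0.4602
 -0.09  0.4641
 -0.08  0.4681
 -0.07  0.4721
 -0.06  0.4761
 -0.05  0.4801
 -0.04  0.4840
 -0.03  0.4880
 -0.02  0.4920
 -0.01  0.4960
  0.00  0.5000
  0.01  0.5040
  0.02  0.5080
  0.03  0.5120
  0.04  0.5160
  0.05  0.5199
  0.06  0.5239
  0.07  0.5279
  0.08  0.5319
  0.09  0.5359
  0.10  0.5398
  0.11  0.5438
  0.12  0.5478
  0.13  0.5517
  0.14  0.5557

T = 1.25;  σ√T = 0.4584
d₁ = [ln(454/452) + (0.048 − 0.005 + 0.41²/2)·1.25] / 0.4584 = [0.0044 + 0.1588] / 0.4584 = 0.3561 ≈ 0.36
d₂ = d₁ − σ√T = 0.3561 − 0.4584 = -0.1023 ≈ -0.10
e^(−qT) = e^(−0.005·1.25) = 0.9938;  e^(−rT) = e^(−0.048·1.25) = 0.9418
N(−d₂) = N(0.10) = 0.5398;  N(−d₁) = N(-0.36) = 0.3594
P = 452·0.9418·0.5398 − 454·0.9938·0.3594 = 229.7894 − 162.1560 = 67.6334

£67.63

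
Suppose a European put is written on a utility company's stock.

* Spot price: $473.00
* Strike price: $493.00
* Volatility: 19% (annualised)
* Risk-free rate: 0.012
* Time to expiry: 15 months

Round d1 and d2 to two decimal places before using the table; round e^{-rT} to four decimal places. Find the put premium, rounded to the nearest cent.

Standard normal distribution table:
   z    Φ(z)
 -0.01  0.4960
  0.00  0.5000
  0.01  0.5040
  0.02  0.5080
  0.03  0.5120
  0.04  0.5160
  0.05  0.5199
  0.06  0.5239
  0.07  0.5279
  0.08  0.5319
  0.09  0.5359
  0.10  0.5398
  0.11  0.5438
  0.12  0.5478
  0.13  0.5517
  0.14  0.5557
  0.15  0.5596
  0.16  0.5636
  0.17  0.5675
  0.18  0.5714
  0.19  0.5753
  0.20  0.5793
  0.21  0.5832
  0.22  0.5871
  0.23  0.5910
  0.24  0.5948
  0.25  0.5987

T = 1.25;  σ√T = 0.2124
d₁ = [ln(473/493) + (0.012 + ½·0.19²)·1.25] / (σ√T) = (-0.0414 + 0.0376) / 0.2124 = -0.0181 → -0.02
d₂ = -0.0181 − 0.2124 = -0.2306 → -0.23
exp(−rT) = exp(−0.012·1.25) = 0.9851
N(−d₂) = N(0.23) = 0.5910;  N(−d₁) = N(0.02) = 0.5080
P = 493·0.9851·0.5910 − 473·0.5080 = 287.0217 − 240.2840 = 46.7377

$46.74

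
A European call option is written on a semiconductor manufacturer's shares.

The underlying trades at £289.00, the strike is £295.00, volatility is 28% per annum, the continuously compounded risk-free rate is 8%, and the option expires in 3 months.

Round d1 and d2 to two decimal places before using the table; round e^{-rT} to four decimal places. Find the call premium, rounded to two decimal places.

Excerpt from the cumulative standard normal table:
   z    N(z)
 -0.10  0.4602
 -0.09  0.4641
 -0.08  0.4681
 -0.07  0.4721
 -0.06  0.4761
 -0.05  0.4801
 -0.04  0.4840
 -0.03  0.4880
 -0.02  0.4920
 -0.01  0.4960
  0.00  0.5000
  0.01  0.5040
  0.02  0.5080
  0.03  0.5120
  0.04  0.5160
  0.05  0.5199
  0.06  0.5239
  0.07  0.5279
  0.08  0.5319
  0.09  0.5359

£16.05

σ√T = 0.28 × 0.5000 = 0.1400
ln(S/K) + (r + σ²/2)T = ln(289/295) + (0.08 + 0.28²/2)·0.25 = -0.0205 + 0.0298 = 0.0093
d₁ = 0.0093 / 0.1400 = 0.0661 → 0.07
d₂ = d₁ − σ√T = 0.0661 − 0.1400 = -0.0739 → -0.07
e^(−rT) = e^(−0.08·0.25) = 0.9802
C = 289·N(0.07) − 295·0.9802·N(-0.07) = 289·0.5279 − 295·0.9802·0.4721 = 152.5631 − 136.5120 = 16.0511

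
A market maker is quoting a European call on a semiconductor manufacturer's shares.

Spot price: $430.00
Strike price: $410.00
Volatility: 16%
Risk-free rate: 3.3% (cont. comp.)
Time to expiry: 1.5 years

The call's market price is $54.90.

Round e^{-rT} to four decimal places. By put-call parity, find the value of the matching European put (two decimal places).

$15.10

e^(−rT) = e^(−0.033·1.5) = 0.9517
Put-call parity: C − P = S − K·e^(−rT) = 430 − 410·0.9517 = 430 − 390.1970 = 39.8030
P = C − (C − P) = 54.90 − (39.8030) = 15.0970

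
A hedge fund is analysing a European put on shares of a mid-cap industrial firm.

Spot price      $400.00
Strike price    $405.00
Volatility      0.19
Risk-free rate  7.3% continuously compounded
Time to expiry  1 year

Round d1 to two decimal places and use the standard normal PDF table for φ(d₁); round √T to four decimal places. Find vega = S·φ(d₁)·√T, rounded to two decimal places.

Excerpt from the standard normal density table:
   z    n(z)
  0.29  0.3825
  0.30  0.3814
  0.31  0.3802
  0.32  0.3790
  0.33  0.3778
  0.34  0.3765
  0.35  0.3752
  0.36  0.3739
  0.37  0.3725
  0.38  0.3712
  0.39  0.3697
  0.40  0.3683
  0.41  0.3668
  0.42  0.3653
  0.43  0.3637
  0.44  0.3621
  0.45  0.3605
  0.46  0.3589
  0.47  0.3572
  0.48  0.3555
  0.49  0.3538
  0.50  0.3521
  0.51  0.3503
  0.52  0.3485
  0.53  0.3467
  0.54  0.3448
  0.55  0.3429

146.72

T = 1;  σ√T = 0.1900
ln(S/K) + (r + σ²/2)T = ln(400/405) + (0.073 + 0.19²/2)·1 = -0.0124 + 0.0910 = 0.0786
d₁ = 0.0786 / 0.1900 = 0.4138 ≈ 0.41
√T = √1 = 1.0000
φ(d₁) = φ(0.41) = 0.3668
vega = S·φ(d₁)·√T = 400·0.3668·1.0000 = 146.7200
(Call and put vega coincide under Black-Scholes.)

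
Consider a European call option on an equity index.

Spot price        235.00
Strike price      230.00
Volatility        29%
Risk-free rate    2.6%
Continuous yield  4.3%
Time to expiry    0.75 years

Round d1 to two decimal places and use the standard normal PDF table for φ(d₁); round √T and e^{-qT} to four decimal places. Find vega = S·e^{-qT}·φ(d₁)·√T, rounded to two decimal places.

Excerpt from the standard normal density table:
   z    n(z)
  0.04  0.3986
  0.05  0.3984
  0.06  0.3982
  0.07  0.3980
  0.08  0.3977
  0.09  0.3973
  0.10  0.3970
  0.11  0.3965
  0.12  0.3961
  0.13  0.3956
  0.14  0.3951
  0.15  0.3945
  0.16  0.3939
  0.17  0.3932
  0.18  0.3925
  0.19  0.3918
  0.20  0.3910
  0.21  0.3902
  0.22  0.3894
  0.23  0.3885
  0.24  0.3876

77.62

T = 0.75;  σ√T = 0.2511
d₁ = [ln(235/230) + (0.026 − 0.043 + 0.29²/2)·0.75] / 0.2511 = [0.0215 + 0.0188] / 0.2511 = 0.1604 → 0.16
√T = √0.75 = 0.8660
φ(d₁) = φ(0.16) = 0.3939
exp(−qT) = exp(−0.043·0.75) = 0.9683
vega = S·exp(−qT)·φ(d₁)·√T = 235·0.9683·0.3939·0.8660 = 77.6214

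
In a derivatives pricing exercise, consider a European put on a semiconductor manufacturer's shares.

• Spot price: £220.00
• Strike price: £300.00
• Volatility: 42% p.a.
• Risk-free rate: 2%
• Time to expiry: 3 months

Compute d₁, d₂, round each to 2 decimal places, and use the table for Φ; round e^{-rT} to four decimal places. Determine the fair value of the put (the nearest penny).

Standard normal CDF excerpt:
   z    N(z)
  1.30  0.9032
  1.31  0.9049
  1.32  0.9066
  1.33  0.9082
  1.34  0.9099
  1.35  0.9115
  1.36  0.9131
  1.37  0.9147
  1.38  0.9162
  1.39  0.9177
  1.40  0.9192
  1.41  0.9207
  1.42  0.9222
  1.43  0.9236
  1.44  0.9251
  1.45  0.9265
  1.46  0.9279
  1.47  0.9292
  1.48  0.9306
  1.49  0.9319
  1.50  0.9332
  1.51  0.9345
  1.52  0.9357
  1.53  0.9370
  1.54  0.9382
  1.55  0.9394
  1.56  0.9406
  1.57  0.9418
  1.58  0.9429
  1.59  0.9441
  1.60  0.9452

£80.24

σ√T = 0.42 × 0.5000 = 0.2100
d₁ = [ln(220/300) + (0.02 + 0.42²/2)·0.25] / 0.2100 = [-0.3102 + 0.0270] / 0.2100 = -1.3481 → -1.35
d₂ = d₁ − σ√T = -1.3481 − 0.2100 = -1.5581 → -1.56
e^(−rT) = e^(−0.02·0.25) = 0.9950
P = 300·0.9950·N(1.56) − 220·N(1.35) = 300·0.9950·0.9406 − 220·0.9115 = 280.7691 − 200.5300 = 80.2391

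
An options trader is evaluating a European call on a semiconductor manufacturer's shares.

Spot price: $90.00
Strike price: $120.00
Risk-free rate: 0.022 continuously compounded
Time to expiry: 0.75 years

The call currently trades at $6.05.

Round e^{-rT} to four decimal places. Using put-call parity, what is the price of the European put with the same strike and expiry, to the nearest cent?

$34.08

e^(−rT) = e^(−0.022·0.75) = 0.9836
Put-call parity: C − P = S − K·e^(−rT) = 90 − 120·0.9836 = 90 − 118.0320 = -28.0320
P = C − (C − P) = 6.05 − (-28.0320) = 34.0820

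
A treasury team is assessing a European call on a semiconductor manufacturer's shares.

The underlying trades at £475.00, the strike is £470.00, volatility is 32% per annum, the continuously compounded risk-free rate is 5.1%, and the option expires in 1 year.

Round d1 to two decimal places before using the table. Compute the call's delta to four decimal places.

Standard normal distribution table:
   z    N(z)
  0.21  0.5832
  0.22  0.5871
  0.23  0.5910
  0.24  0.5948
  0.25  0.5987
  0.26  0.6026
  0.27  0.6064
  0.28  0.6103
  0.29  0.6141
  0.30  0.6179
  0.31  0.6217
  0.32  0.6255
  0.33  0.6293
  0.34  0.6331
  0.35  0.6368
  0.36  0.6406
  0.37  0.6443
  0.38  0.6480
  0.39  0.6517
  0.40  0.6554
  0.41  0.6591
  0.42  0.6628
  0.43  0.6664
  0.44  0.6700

0.6368

T = 1;  σ√T = 0.3200
ln(S/K) + (r + σ²/2)T = ln(475/470) + (0.051 + 0.32²/2)·1 = 0.0106 + 0.1022 = 0.1128
d₁ = 0.1128 / 0.3200 = 0.3524 ⇒ 0.35
N(d₁) = N(0.35) = 0.6368
Δ_call = N(d₁) = 0.6368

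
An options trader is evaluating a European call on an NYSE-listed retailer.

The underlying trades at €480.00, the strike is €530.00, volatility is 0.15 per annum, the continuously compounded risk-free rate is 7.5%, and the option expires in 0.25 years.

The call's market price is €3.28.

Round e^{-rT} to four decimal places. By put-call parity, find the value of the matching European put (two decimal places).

exp(−rT) = exp(−0.075·0.25) = 0.9814
Put-call parity: C − P = S − K·e^(−rT) = 480 − 530·0.9814 = 480 − 520.1420 = -40.1420
P = C − (C − P) = 3.28 − (-40.1420) = 43.4220

€43.42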